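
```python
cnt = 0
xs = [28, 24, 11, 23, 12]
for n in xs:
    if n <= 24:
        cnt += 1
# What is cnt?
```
Trace:
  cnt=0
  cnt=0, n=28
  cnt=1, n=24
  cnt=2, n=11
  cnt=3, n=23
  cnt=4, n=12

Final answer: 4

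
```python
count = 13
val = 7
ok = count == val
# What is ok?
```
Trace:
  count=13
  count=13, val=7
  count=13, val=7, ok=False

Final answer: False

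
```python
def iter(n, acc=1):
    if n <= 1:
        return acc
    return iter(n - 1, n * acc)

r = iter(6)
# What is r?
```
Call trace:
iter(n=6, acc=1)
  iter(n=5, acc=6)
    iter(n=4, acc=30)
      iter(n=3, acc=120)
        iter(n=2, acc=360)
          iter(n=1, acc=720)
          -> return 720
        -> return 720
      -> return 720
    -> return 720
  -> return 720
-> return 720

Final answer: 720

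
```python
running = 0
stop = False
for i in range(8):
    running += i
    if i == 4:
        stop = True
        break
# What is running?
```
Trace:
  running=0
  running=0, stop=False
  running=0, stop=False, i=0
  running=1, stop=False, i=1
  running=3, stop=False, i=2
  running=6, stop=False, i=3
  running=10, stop=True, i=4

Final answer: 10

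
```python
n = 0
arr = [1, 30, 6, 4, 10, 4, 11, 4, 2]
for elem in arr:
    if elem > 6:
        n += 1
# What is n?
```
Trace:
  n=0
  n=0, elem=1
  n=1, elem=30
  n=1, elem=6
  n=1, elem=4
  n=2, elem=10
  n=2, elem=4
  n=3, elem=11
  n=3, elem=4
  n=3, elem=2

Final answer: 3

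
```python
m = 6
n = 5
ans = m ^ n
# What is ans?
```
Trace:
  m=6
  m=6, n=5
  m=6, n=5, ans=3

Final answer: 3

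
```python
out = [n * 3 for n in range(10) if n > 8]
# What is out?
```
Trace:
  n=0
  n=1
  n=2
  n=3
  n=4
  n=5
  n=6
  n=7
  n=8
  n=9
  out=[27]

Final answer: [27]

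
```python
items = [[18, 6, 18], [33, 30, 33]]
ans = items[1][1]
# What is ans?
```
Trace:
  items=[[18, 6, 18], [33, 30, 33]]
  items=[[18, 6, 18], [33, 30, 33]], ans=30

Final answer: 30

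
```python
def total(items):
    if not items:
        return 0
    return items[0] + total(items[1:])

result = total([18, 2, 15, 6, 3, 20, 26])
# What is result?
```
Call trace:
total(items=[18, 2, 15, 6, 3, 20, 26])
  total(items=[2, 15, 6, 3, 20, 26])
    total(items=[15, 6, 3, 20, 26])
      total(items=[6, 3, 20, 26])
        total(items=[3, 20, 26])
          total(items=[20, 26])
            total(items=[26])
              total(items=[])
              -> return 0
            -> return 26
          -> return 46
        -> return 49
      -> return 55
    -> return 70
  -> return 72
-> return 90

Final answer: 90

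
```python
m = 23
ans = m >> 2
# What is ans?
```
Trace:
  m=23
  m=23, ans=5

Final answer: 5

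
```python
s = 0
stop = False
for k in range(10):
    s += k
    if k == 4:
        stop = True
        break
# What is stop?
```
Trace:
  s=0
  s=0, stop=False
  s=0, stop=False, k=0
  s=1, stop=False, k=1
  s=3, stop=False, k=2
  s=6, stop=False, k=3
  s=10, stop=True, k=4

Final answer: True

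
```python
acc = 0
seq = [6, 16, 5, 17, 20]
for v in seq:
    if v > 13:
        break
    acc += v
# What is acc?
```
Trace:
  acc=0
  acc=6, v=6
  acc=6, v=16

Final answer: 6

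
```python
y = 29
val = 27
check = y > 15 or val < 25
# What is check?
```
Trace:
  y=29
  y=29, val=27
  y=29, val=27, check=True

Final answer: True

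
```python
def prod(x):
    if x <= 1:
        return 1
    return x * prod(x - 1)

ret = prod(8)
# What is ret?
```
Call trace:
prod(x=8)
  prod(x=7)
    prod(x=6)
      prod(x=5)
        prod(x=4)
          prod(x=3)
            prod(x=2)
              prod(x=1)
              -> return 1
            -> return 2
          -> return 6
        -> return 24
      -> return 120
    -> return 720
  -> return 5040
-> return 40320

Final answer: 40320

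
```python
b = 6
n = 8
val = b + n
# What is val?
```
Trace:
  b=6
  b=6, n=8
  b=6, n=8, val=14

Final answer: 14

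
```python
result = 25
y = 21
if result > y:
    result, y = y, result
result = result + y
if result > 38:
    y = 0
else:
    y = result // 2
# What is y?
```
Trace:
  result=25
  result=25, y=21
  result=21, y=25
  result=46, y=25
  result=46, y=0

Final answer: 0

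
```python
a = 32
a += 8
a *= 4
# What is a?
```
Trace:
  a=32
  a=40
  a=160

Final answer: 160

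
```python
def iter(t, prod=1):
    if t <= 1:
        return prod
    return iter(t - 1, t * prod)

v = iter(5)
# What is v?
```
Call trace:
iter(t=5, prod=1)
  iter(t=4, prod=5)
    iter(t=3, prod=20)
      iter(t=2, prod=60)
        iter(t=1, prod=120)
        -> return 120
      -> return 120
    -> return 120
  -> return 120
-> return 120

Final answer: 120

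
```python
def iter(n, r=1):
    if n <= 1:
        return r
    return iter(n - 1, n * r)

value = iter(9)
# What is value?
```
Call trace:
iter(n=9, r=1)
  iter(n=8, r=9)
    iter(n=7, r=72)
      iter(n=6, r=504)
        iter(n=5, r=3024)
          iter(n=4, r=15120)
            iter(n=3, r=60480)
              iter(n=2, r=181440)
                iter(n=1, r=362880)
                -> return 362880
              -> return 362880
            -> return 362880
          -> return 362880
        -> return 362880
      -> return 362880
    -> return 362880
  -> return 362880
-> return 362880

Final answer: 362880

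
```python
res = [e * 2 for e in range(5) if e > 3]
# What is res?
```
Trace:
  e=0
  e=1
  e=2
  e=3
  e=4
  res=[8]

Final answer: [8]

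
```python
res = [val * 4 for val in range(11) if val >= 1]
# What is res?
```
Trace:
  val=0
  val=1
  val=2
  val=3
  val=4
  val=5
  val=6
  val=7
  val=8
  val=9
  val=10
  res=[4, 8, 12, 16, 20, 24, 28, 32, 36, 40]

Final answer: [4, 8, 12, 16, 20, 24, 28, 32, 36, 40]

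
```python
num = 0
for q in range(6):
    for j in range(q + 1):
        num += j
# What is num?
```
Trace:
  num=0
  num=0, q=0, j=0
  num=0, q=1, j=0
  num=1, q=1, j=1
  num=1, q=2, j=0
  num=2, q=2, j=1
  num=4, q=2, j=2
  num=4, q=3, j=0
  num=5, q=3, j=1
  num=7, q=3, j=2
  num=10, q=3, j=3
  num=10, q=4, j=0
  num=11, q=4, j=1
  num=13, q=4, j=2
  num=16, q=4, j=3
  num=20, q=4, j=4
  num=20, q=5, j=0
  num=21, q=5, j=1
  num=23, q=5, j=2
  num=26, q=5, j=3
  num=30, q=5, j=4
  num=35, q=5, j=5

Final answer: 35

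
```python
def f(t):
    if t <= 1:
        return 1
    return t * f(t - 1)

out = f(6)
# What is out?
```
Call trace:
f(t=6)
  f(t=5)
    f(t=4)
      f(t=3)
        f(t=2)
          f(t=1)
          -> return 1
        -> return 2
      -> return 6
    -> return 24
  -> return 120
-> return 720

Final answer: 720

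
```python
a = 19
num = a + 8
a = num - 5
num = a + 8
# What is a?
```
Trace:
  a=19
  a=19, num=27
  a=22, num=27
  a=22, num=30

Final answer: 22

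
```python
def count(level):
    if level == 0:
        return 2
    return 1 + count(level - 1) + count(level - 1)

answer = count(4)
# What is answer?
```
Call trace (a repeated sub-call is expanded the first time; later identical calls just restate its return value):
count(level=4)
  count(level=3)
    count(level=2)
      count(level=1)
        count(level=0)
        -> return 2
        count(level=0)
        -> return 2
      -> return 5
      count(level=1) -> return 5  (same call as traced above)
    -> return 11
    count(level=2) -> return 11  (same call as traced above)
  -> return 23
  count(level=3) -> return 23  (same call as traced above)
-> return 47

Final answer: 47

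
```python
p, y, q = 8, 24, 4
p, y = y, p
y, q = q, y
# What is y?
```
Trace:
  p=8, y=24, q=4
  p=24, y=8, q=4
  p=24, y=4, q=8

Final answer: 4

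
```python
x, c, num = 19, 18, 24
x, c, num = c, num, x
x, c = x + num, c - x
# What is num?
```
Trace:
  x=19, c=18, num=24
  x=18, c=24, num=19
  x=37, c=6, num=19

Final answer: 19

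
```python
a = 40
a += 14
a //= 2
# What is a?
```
Trace:
  a=40
  a=54
  a=27

Final answer: 27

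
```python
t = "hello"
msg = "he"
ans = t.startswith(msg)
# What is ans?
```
Trace:
  t='hello'
  t='hello', msg='he'
  t='hello', msg='he', ans=True

Final answer: True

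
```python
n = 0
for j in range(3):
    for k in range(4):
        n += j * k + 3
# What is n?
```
Trace:
  n=0
  n=3, j=0, k=0
  n=6, j=0, k=1
  n=9, j=0, k=2
  n=12, j=0, k=3
  n=15, j=1, k=0
  n=19, j=1, k=1
  n=24, j=1, k=2
  n=30, j=1, k=3
  n=33, j=2, k=0
  n=38, j=2, k=1
  n=45, j=2, k=2
  n=54, j=2, k=3

Final answer: 54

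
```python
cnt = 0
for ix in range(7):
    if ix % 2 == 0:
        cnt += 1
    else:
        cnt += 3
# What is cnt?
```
Trace:
  cnt=0
  cnt=1, ix=0
  cnt=4, ix=1
  cnt=5, ix=2
  cnt=8, ix=3
  cnt=9, ix=4
  cnt=12, ix=5
  cnt=13, ix=6

Final answer: 13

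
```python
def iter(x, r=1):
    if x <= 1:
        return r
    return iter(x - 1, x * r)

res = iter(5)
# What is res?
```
Call trace:
iter(x=5, r=1)
  iter(x=4, r=5)
    iter(x=3, r=20)
      iter(x=2, r=60)
        iter(x=1, r=120)
        -> return 120
      -> return 120
    -> return 120
  -> return 120
-> return 120

Final answer: 120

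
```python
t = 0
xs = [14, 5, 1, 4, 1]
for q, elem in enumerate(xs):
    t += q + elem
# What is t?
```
Trace:
  t=0
  t=14, q=0, elem=14
  t=20, q=1, elem=5
  t=23, q=2, elem=1
  t=30, q=3, elem=4
  t=35, q=4, elem=1

Final answer: 35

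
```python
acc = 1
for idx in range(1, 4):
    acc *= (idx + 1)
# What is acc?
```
Trace:
  acc=1
  acc=2, idx=1
  acc=6, idx=2
  acc=24, idx=3

Final answer: 24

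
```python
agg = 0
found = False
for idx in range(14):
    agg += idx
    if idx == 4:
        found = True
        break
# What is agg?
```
Trace:
  agg=0
  agg=0, found=False
  agg=0, found=False, idx=0
  agg=1, found=False, idx=1
  agg=3, found=False, idx=2
  agg=6, found=False, idx=3
  agg=10, found=True, idx=4

Final answer: 10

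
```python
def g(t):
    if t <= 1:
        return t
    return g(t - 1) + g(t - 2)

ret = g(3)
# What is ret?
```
Call trace:
g(t=3)
  g(t=2)
    g(t=1)
    -> return 1
    g(t=0)
    -> return 0
  -> return 1
  g(t=1)
  -> return 1
-> return 2

Final answer: 2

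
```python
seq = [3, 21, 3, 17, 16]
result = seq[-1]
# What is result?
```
Trace:
  seq=[3, 21, 3, 17, 16]
  seq=[3, 21, 3, 17, 16], result=16

Final answer: 16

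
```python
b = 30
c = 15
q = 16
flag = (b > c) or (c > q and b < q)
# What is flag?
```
Trace:
  b=30
  b=30, c=15
  b=30, c=15, q=16
  b=30, c=15, q=16, flag=True

Final answer: True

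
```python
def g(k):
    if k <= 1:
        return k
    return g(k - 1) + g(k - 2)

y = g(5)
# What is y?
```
Call trace (a repeated sub-call is expanded the first time; later identical calls just restate its return value):
g(k=5)
  g(k=4)
    g(k=3)
      g(k=2)
        g(k=1)
        -> return 1
        g(k=0)
        -> return 0
      -> return 1
      g(k=1)
      -> return 1
    -> return 2
    g(k=2) -> return 1  (same call as traced above)
  -> return 3
  g(k=3) -> return 2  (same call as traced above)
-> return 5

Final answer: 5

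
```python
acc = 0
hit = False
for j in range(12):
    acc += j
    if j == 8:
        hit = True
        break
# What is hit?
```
Trace:
  acc=0
  acc=0, hit=False
  acc=0, hit=False, j=0
  acc=1, hit=False, j=1
  acc=3, hit=False, j=2
  acc=6, hit=False, j=3
  acc=10, hit=False, j=4
  acc=15, hit=False, j=5
  acc=21, hit=False, j=6
  acc=28, hit=False, j=7
  acc=36, hit=True, j=8

Final answer: True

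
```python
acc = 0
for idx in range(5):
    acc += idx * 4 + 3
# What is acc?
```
Trace:
  acc=0
  acc=3, idx=0
  acc=10, idx=1
  acc=21, idx=2
  acc=36, idx=3
  acc=55, idx=4

Final answer: 55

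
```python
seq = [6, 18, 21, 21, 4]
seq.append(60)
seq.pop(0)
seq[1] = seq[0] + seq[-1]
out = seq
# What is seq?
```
Trace:
  seq=[6, 18, 21, 21, 4]
  seq=[6, 18, 21, 21, 4, 60]
  seq=[18, 21, 21, 4, 60]
  seq=[18, 78, 21, 4, 60]
  seq=[18, 78, 21, 4, 60], out=[18, 78, 21, 4, 60]

Final answer: [18, 78, 21, 4, 60]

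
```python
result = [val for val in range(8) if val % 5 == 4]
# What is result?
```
Trace:
  val=0
  val=1
  val=2
  val=3
  val=4
  val=5
  val=6
  val=7
  result=[4]

Final answer: [4]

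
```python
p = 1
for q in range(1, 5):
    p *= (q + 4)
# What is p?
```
Trace:
  p=1
  p=5, q=1
  p=30, q=2
  p=210, q=3
  p=1680, q=4

Final answer: 1680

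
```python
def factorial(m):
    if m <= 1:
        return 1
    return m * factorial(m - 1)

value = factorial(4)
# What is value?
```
Call trace:
factorial(m=4)
  factorial(m=3)
    factorial(m=2)
      factorial(m=1)
      -> return 1
    -> return 2
  -> return 6
-> return 24

Final answer: 24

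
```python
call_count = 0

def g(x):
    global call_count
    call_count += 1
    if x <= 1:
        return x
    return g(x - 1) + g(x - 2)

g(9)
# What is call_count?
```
Call trace (a repeated sub-call is expanded the first time; later identical calls just restate its return value):
g(x=9)
  g(x=8)
    g(x=7)
      g(x=6)
        g(x=5)
          g(x=4)
            g(x=3)
              g(x=2)
                g(x=1)
                -> return 1
                g(x=0)
                -> return 0
              -> return 1
              g(x=1)
              -> return 1
            -> return 2
            g(x=2) -> return 1  (same call as traced above)
          -> return 3
          g(x=3) -> return 2  (same call as traced above)
        -> return 5
        g(x=4) -> return 3  (same call as traced above)
      -> return 8
      g(x=5) -> return 5  (same call as traced above)
    -> return 13
    g(x=6) -> return 8  (same call as traced above)
  -> return 21
  g(x=7) -> return 13  (same call as traced above)
-> return 34

call_count is incremented once per call, so count the calls in each subtree. Let C(x) = number of calls made by g(x).
C(0) = C(1) = 1 (base case, no recursion); C(x) = 1 + C(x - 1) + C(x - 2) otherwise.
C(2) = 1 + C(1) + C(0) = 1 + 1 + 1 = 3
C(3) = 1 + C(2) + C(1) = 1 + 3 + 1 = 5
C(4) = 1 + C(3) + C(2) = 1 + 5 + 3 = 9
C(5) = 1 + C(4) + C(3) = 1 + 9 + 5 = 15
C(6) = 1 + C(5) + C(4) = 1 + 15 + 9 = 25
C(7) = 1 + C(6) + C(5) = 1 + 25 + 15 = 41
C(8) = 1 + C(7) + C(6) = 1 + 41 + 25 = 67
C(9) = 1 + C(8) + C(7) = 1 + 67 + 41 = 109
call_count = C(9) = 109

Final answer: 109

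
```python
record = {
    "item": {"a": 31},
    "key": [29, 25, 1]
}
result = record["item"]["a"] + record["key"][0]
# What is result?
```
Trace:
  record={'item': {'a': 31}, 'key': [29, 25, 1]}
  record={'item': {'a': 31}, 'key': [29, 25, 1]}, result=60

Final answer: 60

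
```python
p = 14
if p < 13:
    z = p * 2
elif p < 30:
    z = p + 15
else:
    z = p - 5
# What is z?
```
Trace:
  p=14
  p=14, z=29

Final answer: 29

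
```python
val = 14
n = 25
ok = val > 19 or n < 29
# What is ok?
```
Trace:
  val=14
  val=14, n=25
  val=14, n=25, ok=True

Final answer: True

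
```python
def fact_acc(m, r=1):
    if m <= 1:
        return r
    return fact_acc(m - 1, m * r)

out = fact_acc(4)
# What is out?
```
Call trace:
fact_acc(m=4, r=1)
  fact_acc(m=3, r=4)
    fact_acc(m=2, r=12)
      fact_acc(m=1, r=24)
      -> return 24
    -> return 24
  -> return 24
-> return 24

Final answer: 24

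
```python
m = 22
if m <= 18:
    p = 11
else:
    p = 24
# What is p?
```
Trace:
  m=22
  m=22, p=24

Final answer: 24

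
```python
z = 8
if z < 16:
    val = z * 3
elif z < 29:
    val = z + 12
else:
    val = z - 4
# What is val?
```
Trace:
  z=8
  z=8, val=24

Final answer: 24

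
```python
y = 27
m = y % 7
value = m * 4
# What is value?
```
Trace:
  y=27
  y=27, m=6
  y=27, m=6, value=24

Final answer: 24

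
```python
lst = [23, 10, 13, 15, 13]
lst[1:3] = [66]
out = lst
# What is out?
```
Trace:
  lst=[23, 10, 13, 15, 13]
  lst=[23, 66, 15, 13]
  lst=[23, 66, 15, 13], out=[23, 66, 15, 13]

Final answer: [23, 66, 15, 13]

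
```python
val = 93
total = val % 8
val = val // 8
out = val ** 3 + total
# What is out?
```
Trace:
  val=93
  val=93, total=5
  val=11, total=5
  val=11, total=5, out=1336

Final answer: 1336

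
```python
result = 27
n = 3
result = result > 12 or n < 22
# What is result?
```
Trace:
  result=27
  result=27, n=3
  result=True, n=3

Final answer: True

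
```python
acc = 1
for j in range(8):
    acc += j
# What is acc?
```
Trace:
  acc=1
  acc=1, j=0
  acc=2, j=1
  acc=4, j=2
  acc=7, j=3
  acc=11, j=4
  acc=16, j=5
  acc=22, j=6
  acc=29, j=7

Final answer: 29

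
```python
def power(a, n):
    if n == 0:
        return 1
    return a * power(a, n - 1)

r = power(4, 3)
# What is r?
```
Call trace:
power(a=4, n=3)
  power(a=4, n=2)
    power(a=4, n=1)
      power(a=4, n=0)
      -> return 1
    -> return 4
  -> return 16
-> return 64

Final answer: 64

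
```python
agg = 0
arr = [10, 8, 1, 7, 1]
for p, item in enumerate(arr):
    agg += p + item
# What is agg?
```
Trace:
  agg=0
  agg=10, p=0, item=10
  agg=19, p=1, item=8
  agg=22, p=2, item=1
  agg=32, p=3, item=7
  agg=37, p=4, item=1

Final answer: 37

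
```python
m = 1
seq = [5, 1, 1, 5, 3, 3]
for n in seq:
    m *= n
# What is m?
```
Trace:
  m=1
  m=5, n=5
  m=5, n=1
  m=5, n=1
  m=25, n=5
  m=75, n=3
  m=225, n=3

Final answer: 225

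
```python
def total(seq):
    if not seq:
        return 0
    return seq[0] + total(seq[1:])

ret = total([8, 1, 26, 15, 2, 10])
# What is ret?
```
Call trace:
total(seq=[8, 1, 26, 15, 2, 10])
  total(seq=[1, 26, 15, 2, 10])
    total(seq=[26, 15, 2, 10])
      total(seq=[15, 2, 10])
        total(seq=[2, 10])
          total(seq=[10])
            total(seq=[])
            -> return 0
          -> return 10
        -> return 12
      -> return 27
    -> return 53
  -> return 54
-> return 62

Final answer: 62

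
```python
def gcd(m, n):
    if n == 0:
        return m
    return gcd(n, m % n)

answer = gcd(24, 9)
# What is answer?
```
Call trace:
gcd(m=24, n=9)
  gcd(m=9, n=6)
    gcd(m=6, n=3)
      gcd(m=3, n=0)
      -> return 3
    -> return 3
  -> return 3
-> return 3

Final answer: 3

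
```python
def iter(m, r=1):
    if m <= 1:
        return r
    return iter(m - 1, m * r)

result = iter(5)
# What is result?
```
Call trace:
iter(m=5, r=1)
  iter(m=4, r=5)
    iter(m=3, r=20)
      iter(m=2, r=60)
        iter(m=1, r=120)
        -> return 120
      -> return 120
    -> return 120
  -> return 120
-> return 120

Final answer: 120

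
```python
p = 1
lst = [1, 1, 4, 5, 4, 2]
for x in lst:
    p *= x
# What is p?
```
Trace:
  p=1
  p=1, x=1
  p=1, x=1
  p=4, x=4
  p=20, x=5
  p=80, x=4
  p=160, x=2

Final answer: 160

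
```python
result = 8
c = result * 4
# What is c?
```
Trace:
  result=8
  result=8, c=32

Final answer: 32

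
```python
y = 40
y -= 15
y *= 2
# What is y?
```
Trace:
  y=40
  y=25
  y=50

Final answer: 50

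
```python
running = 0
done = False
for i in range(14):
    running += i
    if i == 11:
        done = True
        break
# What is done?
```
Trace:
  running=0
  running=0, done=False
  running=0, done=False, i=0
  running=1, done=False, i=1
  running=3, done=False, i=2
  running=6, done=False, i=3
  running=10, done=False, i=4
  running=15, done=False, i=5
  running=21, done=False, i=6
  running=28, done=False, i=7
  running=36, done=False, i=8
  running=45, done=False, i=9
  running=55, done=False, i=10
  running=66, done=True, i=11

Final answer: True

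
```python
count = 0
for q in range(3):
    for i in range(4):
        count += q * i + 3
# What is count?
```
Trace:
  count=0
  count=3, q=0, i=0
  count=6, q=0, i=1
  count=9, q=0, i=2
  count=12, q=0, i=3
  count=15, q=1, i=0
  count=19, q=1, i=1
  count=24, q=1, i=2
  count=30, q=1, i=3
  count=33, q=2, i=0
  count=38, q=2, i=1
  count=45, q=2, i=2
  count=54, q=2, i=3

Final answer: 54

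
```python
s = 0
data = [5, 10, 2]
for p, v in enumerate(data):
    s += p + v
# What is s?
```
Trace:
  s=0
  s=5, p=0, v=5
  s=16, p=1, v=10
  s=20, p=2, v=2

Final answer: 20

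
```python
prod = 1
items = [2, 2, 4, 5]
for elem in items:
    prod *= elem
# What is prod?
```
Trace:
  prod=1
  prod=2, elem=2
  prod=4, elem=2
  prod=16, elem=4
  prod=80, elem=5

Final answer: 80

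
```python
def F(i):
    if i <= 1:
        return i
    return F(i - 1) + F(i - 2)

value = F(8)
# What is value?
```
Call trace (a repeated sub-call is expanded the first time; later identical calls just restate its return value):
F(i=8)
  F(i=7)
    F(i=6)
      F(i=5)
        F(i=4)
          F(i=3)
            F(i=2)
              F(i=1)
              -> return 1
              F(i=0)
              -> return 0
            -> return 1
            F(i=1)
            -> return 1
          -> return 2
          F(i=2) -> return 1  (same call as traced above)
        -> return 3
        F(i=3) -> return 2  (same call as traced above)
      -> return 5
      F(i=4) -> return 3  (same call as traced above)
    -> return 8
    F(i=5) -> return 5  (same call as traced above)
  -> return 13
  F(i=6) -> return 8  (same call as traced above)
-> return 21

Final answer: 21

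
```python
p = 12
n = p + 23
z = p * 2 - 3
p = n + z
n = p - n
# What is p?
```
Trace:
  p=12
  p=12, n=35
  p=12, n=35, z=21
  p=56, n=35, z=21
  p=56, n=21, z=21

Final answer: 56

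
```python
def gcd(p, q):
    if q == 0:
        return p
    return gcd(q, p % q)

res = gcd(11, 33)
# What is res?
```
Call trace:
gcd(p=11, q=33)
  gcd(p=33, q=11)
    gcd(p=11, q=0)
    -> return 11
  -> return 11
-> return 11

Final answer: 11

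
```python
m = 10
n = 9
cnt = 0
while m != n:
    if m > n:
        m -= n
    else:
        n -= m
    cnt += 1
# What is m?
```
Trace:
  m=10
  m=10, n=9
  m=10, n=9, cnt=0
  m=1, n=9, cnt=1
  m=1, n=8, cnt=2
  m=1, n=7, cnt=3
  m=1, n=6, cnt=4
  m=1, n=5, cnt=5
  m=1, n=4, cnt=6
  m=1, n=3, cnt=7
  m=1, n=2, cnt=8
  m=1, n=1, cnt=9

Final answer: 1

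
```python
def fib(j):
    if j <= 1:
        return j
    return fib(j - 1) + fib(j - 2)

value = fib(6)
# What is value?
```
Call trace (a repeated sub-call is expanded the first time; later identical calls just restate its return value):
fib(j=6)
  fib(j=5)
    fib(j=4)
      fib(j=3)
        fib(j=2)
          fib(j=1)
          -> return 1
          fib(j=0)
          -> return 0
        -> return 1
        fib(j=1)
        -> return 1
      -> return 2
      fib(j=2) -> return 1  (same call as traced above)
    -> return 3
    fib(j=3) -> return 2  (same call as traced above)
  -> return 5
  fib(j=4) -> return 3  (same call as traced above)
-> return 8

Final answer: 8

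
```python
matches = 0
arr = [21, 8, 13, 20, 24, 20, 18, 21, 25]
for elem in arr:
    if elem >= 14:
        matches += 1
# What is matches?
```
Trace:
  matches=0
  matches=1, elem=21
  matches=1, elem=8
  matches=1, elem=13
  matches=2, elem=20
  matches=3, elem=24
  matches=4, elem=20
  matches=5, elem=18
  matches=6, elem=21
  matches=7, elem=25

Final answer: 7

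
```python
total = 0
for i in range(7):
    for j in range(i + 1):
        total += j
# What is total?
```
Trace:
  total=0
  total=0, i=0, j=0
  total=0, i=1, j=0
  total=1, i=1, j=1
  total=1, i=2, j=0
  total=2, i=2, j=1
  total=4, i=2, j=2
  total=4, i=3, j=0
  total=5, i=3, j=1
  total=7, i=3, j=2
  total=10, i=3, j=3
  total=10, i=4, j=0
  total=11, i=4, j=1
  total=13, i=4, j=2
  total=16, i=4, j=3
  total=20, i=4, j=4
  total=20, i=5, j=0
  total=21, i=5, j=1
  total=23, i=5, j=2
  total=26, i=5, j=3
  total=30, i=5, j=4
  total=35, i=5, j=5
  total=35, i=6, j=0
  total=36, i=6, j=1
  total=38, i=6, j=2
  total=41, i=6, j=3
  total=45, i=6, j=4
  total=50, i=6, j=5
  total=56, i=6, j=6

Final answer: 56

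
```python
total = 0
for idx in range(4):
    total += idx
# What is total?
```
Trace:
  total=0
  total=0, idx=0
  total=1, idx=1
  total=3, idx=2
  total=6, idx=3

Final answer: 6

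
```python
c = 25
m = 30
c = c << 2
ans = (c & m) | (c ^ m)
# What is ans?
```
Trace:
  c=25
  c=25, m=30
  c=100, m=30
  c=100, m=30, ans=126

Final answer: 126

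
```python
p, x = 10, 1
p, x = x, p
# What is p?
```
Trace:
  p=10, x=1
  p=1, x=10

Final answer: 1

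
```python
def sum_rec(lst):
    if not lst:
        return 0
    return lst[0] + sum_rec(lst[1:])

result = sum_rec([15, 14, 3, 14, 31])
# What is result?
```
Call trace:
sum_rec(lst=[15, 14, 3, 14, 31])
  sum_rec(lst=[14, 3, 14, 31])
    sum_rec(lst=[3, 14, 31])
      sum_rec(lst=[14, 31])
        sum_rec(lst=[31])
          sum_rec(lst=[])
          -> return 0
        -> return 31
      -> return 45
    -> return 48
  -> return 62
-> return 77

Final answer: 77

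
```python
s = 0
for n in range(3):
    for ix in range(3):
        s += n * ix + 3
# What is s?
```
Trace:
  s=0
  s=3, n=0, ix=0
  s=6, n=0, ix=1
  s=9, n=0, ix=2
  s=12, n=1, ix=0
  s=16, n=1, ix=1
  s=21, n=1, ix=2
  s=24, n=2, ix=0
  s=29, n=2, ix=1
  s=36, n=2, ix=2

Final answer: 36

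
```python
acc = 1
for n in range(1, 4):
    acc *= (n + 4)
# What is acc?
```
Trace:
  acc=1
  acc=5, n=1
  acc=30, n=2
  acc=210, n=3

Final answer: 210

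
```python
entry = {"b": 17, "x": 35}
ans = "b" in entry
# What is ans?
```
Trace:
  entry={'b': 17, 'x': 35}
  entry={'b': 17, 'x': 35}, ans=True

Final answer: True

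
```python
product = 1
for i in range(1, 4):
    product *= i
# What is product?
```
Trace:
  product=1
  product=1, i=1
  product=2, i=2
  product=6, i=3

Final answer: 6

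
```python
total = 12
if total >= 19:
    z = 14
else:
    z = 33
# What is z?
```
Trace:
  total=12
  total=12, z=33

Final answer: 33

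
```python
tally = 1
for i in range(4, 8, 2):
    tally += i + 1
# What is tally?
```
Trace:
  tally=1
  tally=6, i=4
  tally=13, i=6

Final answer: 13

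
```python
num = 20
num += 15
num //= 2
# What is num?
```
Trace:
  num=20
  num=35
  num=17

Final answer: 17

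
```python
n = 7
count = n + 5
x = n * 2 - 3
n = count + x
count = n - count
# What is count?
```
Trace:
  n=7
  n=7, count=12
  n=7, count=12, x=11
  n=23, count=12, x=11
  n=23, count=11, x=11

Final answer: 11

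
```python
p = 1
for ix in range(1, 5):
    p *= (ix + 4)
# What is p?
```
Trace:
  p=1
  p=5, ix=1
  p=30, ix=2
  p=210, ix=3
  p=1680, ix=4

Final answer: 1680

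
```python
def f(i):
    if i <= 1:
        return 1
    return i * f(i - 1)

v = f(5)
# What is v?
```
Call trace:
f(i=5)
  f(i=4)
    f(i=3)
      f(i=2)
        f(i=1)
        -> return 1
      -> return 2
    -> return 6
  -> return 24
-> return 120

Final answer: 120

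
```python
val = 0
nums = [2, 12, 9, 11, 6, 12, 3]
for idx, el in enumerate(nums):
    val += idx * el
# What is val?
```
Trace:
  val=0
  val=0, idx=0, el=2
  val=12, idx=1, el=12
  val=30, idx=2, el=9
  val=63, idx=3, el=11
  val=87, idx=4, el=6
  val=147, idx=5, el=12
  val=165, idx=6, el=3

Final answer: 165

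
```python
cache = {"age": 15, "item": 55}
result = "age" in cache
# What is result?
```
Trace:
  cache={'age': 15, 'item': 55}
  cache={'age': 15, 'item': 55}, result=True

Final answer: True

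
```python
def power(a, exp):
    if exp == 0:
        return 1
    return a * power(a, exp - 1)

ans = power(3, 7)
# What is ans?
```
Call trace:
power(a=3, exp=7)
  power(a=3, exp=6)
    power(a=3, exp=5)
      power(a=3, exp=4)
        power(a=3, exp=3)
          power(a=3, exp=2)
            power(a=3, exp=1)
              power(a=3, exp=0)
              -> return 1
            -> return 3
          -> return 9
        -> return 27
      -> return 81
    -> return 243
  -> return 729
-> return 2187

Final answer: 2187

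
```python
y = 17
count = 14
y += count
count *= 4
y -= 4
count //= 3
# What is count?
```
Trace:
  y=17
  y=17, count=14
  y=31, count=14
  y=31, count=56
  y=27, count=56
  y=27, count=18

Final answer: 18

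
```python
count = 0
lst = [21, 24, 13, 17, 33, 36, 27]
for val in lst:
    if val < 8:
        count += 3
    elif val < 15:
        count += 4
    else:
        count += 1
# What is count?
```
Trace:
  count=0
  count=1, val=21
  count=2, val=24
  count=6, val=13
  count=7, val=17
  count=8, val=33
  count=9, val=36
  count=10, val=27

Final answer: 10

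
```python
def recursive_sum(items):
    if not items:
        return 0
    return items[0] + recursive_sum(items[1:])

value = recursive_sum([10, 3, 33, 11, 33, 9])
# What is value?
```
Call trace:
recursive_sum(items=[10, 3, 33, 11, 33, 9])
  recursive_sum(items=[3, 33, 11, 33, 9])
    recursive_sum(items=[33, 11, 33, 9])
      recursive_sum(items=[11, 33, 9])
        recursive_sum(items=[33, 9])
          recursive_sum(items=[9])
            recursive_sum(items=[])
            -> return 0
          -> return 9
        -> return 42
      -> return 53
    -> return 86
  -> return 89
-> return 99

Final answer: 99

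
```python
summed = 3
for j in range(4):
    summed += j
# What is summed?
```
Trace:
  summed=3
  summed=3, j=0
  summed=4, j=1
  summed=6, j=2
  summed=9, j=3

Final answer: 9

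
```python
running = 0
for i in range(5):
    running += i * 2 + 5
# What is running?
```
Trace:
  running=0
  running=5, i=0
  running=12, i=1
  running=21, i=2
  running=32, i=3
  running=45, i=4

Final answer: 45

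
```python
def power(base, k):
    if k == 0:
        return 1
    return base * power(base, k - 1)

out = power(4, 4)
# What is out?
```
Call trace:
power(base=4, k=4)
  power(base=4, k=3)
    power(base=4, k=2)
      power(base=4, k=1)
        power(base=4, k=0)
        -> return 1
      -> return 4
    -> return 16
  -> return 64
-> return 256

Final answer: 256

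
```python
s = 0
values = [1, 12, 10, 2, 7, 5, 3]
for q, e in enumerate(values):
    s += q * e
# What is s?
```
Trace:
  s=0
  s=0, q=0, e=1
  s=12, q=1, e=12
  s=32, q=2, e=10
  s=38, q=3, e=2
  s=66, q=4, e=7
  s=91, q=5, e=5
  s=109, q=6, e=3

Final answer: 109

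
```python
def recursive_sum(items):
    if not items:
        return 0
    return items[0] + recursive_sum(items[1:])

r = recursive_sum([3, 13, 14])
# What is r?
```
Call trace:
recursive_sum(items=[3, 13, 14])
  recursive_sum(items=[13, 14])
    recursive_sum(items=[14])
      recursive_sum(items=[])
      -> return 0
    -> return 14
  -> return 27
-> return 30

Final answer: 30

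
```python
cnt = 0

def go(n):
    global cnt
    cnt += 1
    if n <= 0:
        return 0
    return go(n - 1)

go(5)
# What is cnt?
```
Call trace:
go(n=5)
  go(n=4)
    go(n=3)
      go(n=2)
        go(n=1)
          go(n=0)
          -> return 0
        -> return 0
      -> return 0
    -> return 0
  -> return 0
-> return 0

cnt is incremented once per call. go is entered once for each n = 5, 4, 3, 2, 1, 0 (the n <= 0 call returns without recursing), i.e. 5 + 1 calls.
cnt = 6

Final answer: 6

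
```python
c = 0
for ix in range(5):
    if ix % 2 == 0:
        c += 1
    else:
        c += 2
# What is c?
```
Trace:
  c=0
  c=1, ix=0
  c=3, ix=1
  c=4, ix=2
  c=6, ix=3
  c=7, ix=4

Final answer: 7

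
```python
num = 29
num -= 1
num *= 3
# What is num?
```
Trace:
  num=29
  num=28
  num=84

Final answer: 84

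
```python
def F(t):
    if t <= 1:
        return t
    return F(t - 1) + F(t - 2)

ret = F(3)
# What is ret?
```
Call trace:
F(t=3)
  F(t=2)
    F(t=1)
    -> return 1
    F(t=0)
    -> return 0
  -> return 1
  F(t=1)
  -> return 1
-> return 2

Final answer: 2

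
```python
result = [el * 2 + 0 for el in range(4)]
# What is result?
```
Trace:
  el=0
  el=1
  el=2
  el=3
  result=[0, 2, 4, 6]

Final answer: [0, 2, 4, 6]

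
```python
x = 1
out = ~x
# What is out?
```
Trace:
  x=1
  x=1, out=-2

Final answer: -2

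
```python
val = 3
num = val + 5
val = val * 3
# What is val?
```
Trace:
  val=3
  val=3, num=8
  val=9, num=8

Final answer: 9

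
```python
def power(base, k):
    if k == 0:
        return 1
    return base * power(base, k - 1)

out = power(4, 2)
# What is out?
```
Call trace:
power(base=4, k=2)
  power(base=4, k=1)
    power(base=4, k=0)
    -> return 1
  -> return 4
-> return 16

Final answer: 16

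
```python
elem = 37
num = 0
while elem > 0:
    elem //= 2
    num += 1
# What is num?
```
Trace:
  elem=37
  elem=37, num=0
  elem=18, num=1
  elem=9, num=2
  elem=4, num=3
  elem=2, num=4
  elem=1, num=5
  elem=0, num=6

Final answer: 6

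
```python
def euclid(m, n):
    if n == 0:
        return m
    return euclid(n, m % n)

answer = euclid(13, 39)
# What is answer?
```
Call trace:
euclid(m=13, n=39)
  euclid(m=39, n=13)
    euclid(m=13, n=0)
    -> return 13
  -> return 13
-> return 13

Final answer: 13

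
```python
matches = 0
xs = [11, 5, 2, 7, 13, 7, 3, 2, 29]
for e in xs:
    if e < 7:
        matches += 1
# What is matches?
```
Trace:
  matches=0
  matches=0, e=11
  matches=1, e=5
  matches=2, e=2
  matches=2, e=7
  matches=2, e=13
  matches=2, e=7
  matches=3, e=3
  matches=4, e=2
  matches=4, e=29

Final answer: 4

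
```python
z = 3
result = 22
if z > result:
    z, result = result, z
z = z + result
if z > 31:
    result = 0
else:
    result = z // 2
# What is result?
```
Trace:
  z=3
  z=3, result=22
  z=3, result=22
  z=25, result=22
  z=25, result=12

Final answer: 12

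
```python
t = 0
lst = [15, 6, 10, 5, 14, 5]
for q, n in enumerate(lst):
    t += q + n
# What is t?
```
Trace:
  t=0
  t=15, q=0, n=15
  t=22, q=1, n=6
  t=34, q=2, n=10
  t=42, q=3, n=5
  t=60, q=4, n=14
  t=70, q=5, n=5

Final answer: 70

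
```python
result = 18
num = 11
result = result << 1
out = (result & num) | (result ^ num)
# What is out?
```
Trace:
  result=18
  result=18, num=11
  result=36, num=11
  result=36, num=11, out=47

Final answer: 47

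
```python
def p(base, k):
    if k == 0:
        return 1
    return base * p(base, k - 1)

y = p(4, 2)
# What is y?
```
Call trace:
p(base=4, k=2)
  p(base=4, k=1)
    p(base=4, k=0)
    -> return 1
  -> return 4
-> return 16

Final answer: 16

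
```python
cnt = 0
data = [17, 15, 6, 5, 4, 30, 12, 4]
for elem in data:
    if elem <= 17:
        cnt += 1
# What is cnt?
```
Trace:
  cnt=0
  cnt=1, elem=17
  cnt=2, elem=15
  cnt=3, elem=6
  cnt=4, elem=5
  cnt=5, elem=4
  cnt=5, elem=30
  cnt=6, elem=12
  cnt=7, elem=4

Final answer: 7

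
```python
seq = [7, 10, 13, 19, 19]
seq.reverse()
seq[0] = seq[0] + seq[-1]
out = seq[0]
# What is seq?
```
Trace:
  seq=[7, 10, 13, 19, 19]
  seq=[19, 19, 13, 10, 7]
  seq=[26, 19, 13, 10, 7]
  seq=[26, 19, 13, 10, 7], out=26

Final answer: [26, 19, 13, 10, 7]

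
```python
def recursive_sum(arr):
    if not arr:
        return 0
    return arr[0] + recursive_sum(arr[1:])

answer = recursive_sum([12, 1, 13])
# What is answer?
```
Call trace:
recursive_sum(arr=[12, 1, 13])
  recursive_sum(arr=[1, 13])
    recursive_sum(arr=[13])
      recursive_sum(arr=[])
      -> return 0
    -> return 13
  -> return 14
-> return 26

Final answer: 26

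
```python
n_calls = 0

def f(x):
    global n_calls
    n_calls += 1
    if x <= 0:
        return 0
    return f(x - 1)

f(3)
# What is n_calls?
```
Call trace:
f(x=3)
  f(x=2)
    f(x=1)
      f(x=0)
      -> return 0
    -> return 0
  -> return 0
-> return 0

n_calls is incremented once per call. f is entered once for each x = 3, 2, 1, 0 (the x <= 0 call returns without recursing), i.e. 3 + 1 calls.
n_calls = 4

Final answer: 4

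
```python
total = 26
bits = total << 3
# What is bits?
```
Trace:
  total=26
  total=26, bits=208

Final answer: 208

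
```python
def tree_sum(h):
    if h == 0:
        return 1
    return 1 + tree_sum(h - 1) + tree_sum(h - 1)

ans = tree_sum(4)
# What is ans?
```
Call trace (a repeated sub-call is expanded the first time; later identical calls just restate its return value):
tree_sum(h=4)
  tree_sum(h=3)
    tree_sum(h=2)
      tree_sum(h=1)
        tree_sum(h=0)
        -> return 1
        tree_sum(h=0)
        -> return 1
      -> return 3
      tree_sum(h=1) -> return 3  (same call as traced above)
    -> return 7
    tree_sum(h=2) -> return 7  (same call as traced above)
  -> return 15
  tree_sum(h=3) -> return 15  (same call as traced above)
-> return 31

Final answer: 31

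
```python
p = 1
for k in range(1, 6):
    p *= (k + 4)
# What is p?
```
Trace:
  p=1
  p=5, k=1
  p=30, k=2
  p=210, k=3
  p=1680, k=4
  p=15120, k=5

Final answer: 15120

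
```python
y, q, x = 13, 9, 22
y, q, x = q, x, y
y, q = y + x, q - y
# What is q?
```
Trace:
  y=13, q=9, x=22
  y=9, q=22, x=13
  y=22, q=13, x=13

Final answer: 13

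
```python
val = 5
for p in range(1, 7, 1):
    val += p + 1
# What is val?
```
Trace:
  val=5
  val=7, p=1
  val=10, p=2
  val=14, p=3
  val=19, p=4
  val=25, p=5
  val=32, p=6

Final answer: 32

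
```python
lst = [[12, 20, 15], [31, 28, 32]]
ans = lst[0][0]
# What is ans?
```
Trace:
  lst=[[12, 20, 15], [31, 28, 32]]
  lst=[[12, 20, 15], [31, 28, 32]], ans=12

Final answer: 12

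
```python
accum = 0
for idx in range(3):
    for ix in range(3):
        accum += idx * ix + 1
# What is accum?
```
Trace:
  accum=0
  accum=1, idx=0, ix=0
  accum=2, idx=0, ix=1
  accum=3, idx=0, ix=2
  accum=4, idx=1, ix=0
  accum=6, idx=1, ix=1
  accum=9, idx=1, ix=2
  accum=10, idx=2, ix=0
  accum=13, idx=2, ix=1
  accum=18, idx=2, ix=2

Final answer: 18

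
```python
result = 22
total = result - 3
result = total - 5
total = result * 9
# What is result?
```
Trace:
  result=22
  result=22, total=19
  result=14, total=19
  result=14, total=126

Final answer: 14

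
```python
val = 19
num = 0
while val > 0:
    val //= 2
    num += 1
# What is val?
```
Trace:
  val=19
  val=19, num=0
  val=9, num=1
  val=4, num=2
  val=2, num=3
  val=1, num=4
  val=0, num=5

Final answer: 0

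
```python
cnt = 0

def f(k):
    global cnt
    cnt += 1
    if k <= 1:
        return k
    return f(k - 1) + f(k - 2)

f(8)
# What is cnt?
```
Call trace (a repeated sub-call is expanded the first time; later identical calls just restate its return value):
f(k=8)
  f(k=7)
    f(k=6)
      f(k=5)
        f(k=4)
          f(k=3)
            f(k=2)
              f(k=1)
              -> return 1
              f(k=0)
              -> return 0
            -> return 1
            f(k=1)
            -> return 1
          -> return 2
          f(k=2) -> return 1  (same call as traced above)
        -> return 3
        f(k=3) -> return 2  (same call as traced above)
      -> return 5
      f(k=4) -> return 3  (same call as traced above)
    -> return 8
    f(k=5) -> return 5  (same call as traced above)
  -> return 13
  f(k=6) -> return 8  (same call as traced above)
-> return 21

cnt is incremented once per call, so count the calls in each subtree. Let C(k) = number of calls made by f(k).
C(0) = C(1) = 1 (base case, no recursion); C(k) = 1 + C(k - 1) + C(k - 2) otherwise.
C(2) = 1 + C(1) + C(0) = 1 + 1 + 1 = 3
C(3) = 1 + C(2) + C(1) = 1 + 3 + 1 = 5
C(4) = 1 + C(3) + C(2) = 1 + 5 + 3 = 9
C(5) = 1 + C(4) + C(3) = 1 + 9 + 5 = 15
C(6) = 1 + C(5) + C(4) = 1 + 15 + 9 = 25
C(7) = 1 + C(6) + C(5) = 1 + 25 + 15 = 41
C(8) = 1 + C(7) + C(6) = 1 + 41 + 25 = 67
cnt = C(8) = 67

Final answer: 67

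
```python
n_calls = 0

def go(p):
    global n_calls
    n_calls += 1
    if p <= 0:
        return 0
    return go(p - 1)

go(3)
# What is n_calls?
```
Call trace:
go(p=3)
  go(p=2)
    go(p=1)
      go(p=0)
      -> return 0
    -> return 0
  -> return 0
-> return 0

n_calls is incremented once per call. go is entered once for each p = 3, 2, 1, 0 (the p <= 0 call returns without recursing), i.e. 3 + 1 calls.
n_calls = 4

Final answer: 4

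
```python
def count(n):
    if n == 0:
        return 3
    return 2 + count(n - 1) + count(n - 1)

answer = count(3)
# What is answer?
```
Call trace (a repeated sub-call is expanded the first time; later identical calls just restate its return value):
count(n=3)
  count(n=2)
    count(n=1)
      count(n=0)
      -> return 3
      count(n=0)
      -> return 3
    -> return 8
    count(n=1) -> return 8  (same call as traced above)
  -> return 18
  count(n=2) -> return 18  (same call as traced above)
-> return 38

Final answer: 38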